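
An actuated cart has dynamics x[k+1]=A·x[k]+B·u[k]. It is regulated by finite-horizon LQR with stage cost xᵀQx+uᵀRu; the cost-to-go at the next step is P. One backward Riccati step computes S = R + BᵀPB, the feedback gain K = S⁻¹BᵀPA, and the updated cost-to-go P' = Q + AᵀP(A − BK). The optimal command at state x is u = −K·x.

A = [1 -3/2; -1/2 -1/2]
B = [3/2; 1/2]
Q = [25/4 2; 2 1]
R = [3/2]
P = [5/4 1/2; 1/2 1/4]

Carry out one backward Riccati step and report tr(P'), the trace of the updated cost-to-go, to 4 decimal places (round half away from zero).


BᵀP = [2.1250 0.8750]
S = R + BᵀPB = [3/2] + [3.6250] = [5.1250]
BᵀPA = [1.6875 -3.6250]
K = S⁻¹·BᵀPA = [0.3293 -0.7073]
A−BK = [0.5061 -0.4390; -0.6646 -0.1463]
AᵀP(A−BK) = [0.2569 -0.4939; -0.4939 1.0610]
P' = Q + AᵀP(A−BK) = [6.5069 1.5061; 1.5061 2.0610]
tr(P') = 8.5678

8.5678


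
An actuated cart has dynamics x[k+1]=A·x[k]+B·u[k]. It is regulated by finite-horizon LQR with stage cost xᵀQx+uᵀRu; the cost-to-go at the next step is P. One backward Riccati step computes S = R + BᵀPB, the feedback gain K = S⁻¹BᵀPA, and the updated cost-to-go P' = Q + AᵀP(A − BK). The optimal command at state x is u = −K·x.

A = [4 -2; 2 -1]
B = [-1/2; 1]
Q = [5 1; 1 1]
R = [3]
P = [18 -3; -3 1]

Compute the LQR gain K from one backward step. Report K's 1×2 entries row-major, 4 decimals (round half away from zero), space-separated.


-3.7391 1.8696

BᵀP = [-12.0000 2.5000]
S = R + BᵀPB = [3] + [8.5000] = [11.5000]
BᵀPA = [-43.0000 21.5000]
K = S⁻¹·BᵀPA = [-3.7391 1.8696]
A−BK = [2.1304 -1.0652; 5.7391 -2.8696]
AᵀP(A−BK) = [83.2174 -41.6087; -41.6087 20.8043]
P' = Q + AᵀP(A−BK) = [88.2174 -40.6087; -40.6087 21.8043]
tr(P') = 110.0217


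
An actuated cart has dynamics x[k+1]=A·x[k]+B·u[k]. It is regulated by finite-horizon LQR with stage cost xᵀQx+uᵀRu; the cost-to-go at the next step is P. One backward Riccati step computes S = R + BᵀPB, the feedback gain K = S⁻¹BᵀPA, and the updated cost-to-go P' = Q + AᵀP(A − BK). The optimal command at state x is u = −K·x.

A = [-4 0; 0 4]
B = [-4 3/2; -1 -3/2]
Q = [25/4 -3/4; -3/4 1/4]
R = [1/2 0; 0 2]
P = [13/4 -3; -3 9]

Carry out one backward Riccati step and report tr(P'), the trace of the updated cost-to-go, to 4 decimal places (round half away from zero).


16.1720

BᵀP = [-10.0000 3.0000; 9.3750 -18.0000]
S = R + BᵀPB = [1/2 0; 0 2] + [37.0000 -19.5000; -19.5000 41.0625] = [37.5000 -19.5000; -19.5000 43.0625]
BᵀPA = [40.0000 12.0000; -37.5000 -72.0000]
K = S⁻¹·BᵀPA = [0.8029 -0.7187; -0.5073 -1.9974]
A−BK = [-0.0275 0.1215; 0.0420 0.2852]
AᵀP(A−BK) = [0.8622 1.8431; 1.8431 8.8098]
P' = Q + AᵀP(A−BK) = [7.1122 1.0931; 1.0931 9.0598]
tr(P') = 16.1720


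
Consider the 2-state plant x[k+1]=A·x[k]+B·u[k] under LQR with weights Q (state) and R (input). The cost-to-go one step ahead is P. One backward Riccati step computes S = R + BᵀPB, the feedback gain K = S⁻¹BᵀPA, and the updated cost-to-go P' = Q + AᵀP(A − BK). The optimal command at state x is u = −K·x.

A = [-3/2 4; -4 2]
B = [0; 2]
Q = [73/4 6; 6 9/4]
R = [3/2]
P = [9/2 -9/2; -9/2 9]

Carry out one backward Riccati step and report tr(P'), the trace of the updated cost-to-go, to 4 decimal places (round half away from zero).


65.3650

BᵀP = [-9.0000 18.0000]
S = R + BᵀPB = [3/2] + [36.0000] = [37.5000]
BᵀPA = [-58.5000 0.0000]
K = S⁻¹·BᵀPA = [-1.5600 0.0000]
A−BK = [-1.5000 4.0000; -0.8800 2.0000]
AᵀP(A−BK) = [8.8650 -13.5000; -13.5000 36.0000]
P' = Q + AᵀP(A−BK) = [27.1150 -7.5000; -7.5000 38.2500]
tr(P') = 65.3650


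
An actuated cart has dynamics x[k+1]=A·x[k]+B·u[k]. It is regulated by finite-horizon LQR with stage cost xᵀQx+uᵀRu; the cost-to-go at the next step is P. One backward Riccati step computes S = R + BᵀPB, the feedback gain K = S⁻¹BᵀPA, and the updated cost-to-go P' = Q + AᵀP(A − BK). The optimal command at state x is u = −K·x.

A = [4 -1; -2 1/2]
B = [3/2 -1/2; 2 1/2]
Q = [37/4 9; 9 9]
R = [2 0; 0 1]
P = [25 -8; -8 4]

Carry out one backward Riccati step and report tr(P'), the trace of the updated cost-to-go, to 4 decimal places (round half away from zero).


55.1101

BᵀP = [21.5000 -4.0000; -16.5000 6.0000]
S = R + BᵀPB = [2 0; 0 1] + [24.2500 -12.7500; -12.7500 11.2500] = [26.2500 -12.7500; -12.7500 12.2500]
BᵀPA = [94.0000 -23.5000; -78.0000 19.5000]
K = S⁻¹·BᵀPA = [0.9874 -0.2469; -5.3396 1.3349]
A−BK = [-0.1509 0.0377; -1.3050 0.3263]
AᵀP(A−BK) = [34.6918 -8.6730; -8.6730 2.1682]
P' = Q + AᵀP(A−BK) = [43.9418 0.3270; 0.3270 11.1682]
tr(P') = 55.1101


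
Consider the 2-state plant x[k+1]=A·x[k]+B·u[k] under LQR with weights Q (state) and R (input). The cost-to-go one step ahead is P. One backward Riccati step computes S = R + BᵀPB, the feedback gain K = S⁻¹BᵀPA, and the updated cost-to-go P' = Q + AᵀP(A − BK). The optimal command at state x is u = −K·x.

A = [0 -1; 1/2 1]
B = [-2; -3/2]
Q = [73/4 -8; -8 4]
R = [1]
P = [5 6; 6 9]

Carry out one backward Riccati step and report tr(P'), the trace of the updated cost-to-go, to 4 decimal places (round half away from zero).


23.8487

BᵀP = [-19.0000 -25.5000]
S = R + BᵀPB = [1] + [76.2500] = [77.2500]
BᵀPA = [-12.7500 -6.5000]
K = S⁻¹·BᵀPA = [-0.1650 -0.0841]
A−BK = [-0.3301 -1.1683; 0.2524 0.8738]
AᵀP(A−BK) = [0.1456 0.4272; 0.4272 1.4531]
P' = Q + AᵀP(A−BK) = [18.3956 -7.5728; -7.5728 5.4531]
tr(P') = 23.8487


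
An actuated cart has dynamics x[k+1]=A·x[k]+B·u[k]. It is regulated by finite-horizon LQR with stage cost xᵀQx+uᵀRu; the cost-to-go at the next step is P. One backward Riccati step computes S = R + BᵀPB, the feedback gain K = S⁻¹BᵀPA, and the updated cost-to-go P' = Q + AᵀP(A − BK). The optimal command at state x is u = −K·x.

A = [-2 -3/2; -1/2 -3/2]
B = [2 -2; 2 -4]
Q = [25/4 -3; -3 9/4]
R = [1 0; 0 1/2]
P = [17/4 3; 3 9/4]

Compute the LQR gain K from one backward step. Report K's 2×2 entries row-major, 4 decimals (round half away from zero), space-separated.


-0.2426 -0.1882 0.3081 0.3930

BᵀP = [14.5000 10.5000; -20.5000 -15.0000]
S = R + BᵀPB = [1 0; 0 1/2] + [50.0000 -71.0000; -71.0000 101.0000] = [51.0000 -71.0000; -71.0000 101.5000]
BᵀPA = [-34.2500 -37.5000; 48.5000 53.2500]
K = S⁻¹·BᵀPA = [-0.2426 -0.1882; 0.3081 0.3930]
A−BK = [-0.8985 -0.3376; 1.2177 0.4483]
AᵀP(A−BK) = [0.3090 0.1820; 0.1820 0.1411]
P' = Q + AᵀP(A−BK) = [6.5590 -2.8180; -2.8180 2.3911]
tr(P') = 8.9502


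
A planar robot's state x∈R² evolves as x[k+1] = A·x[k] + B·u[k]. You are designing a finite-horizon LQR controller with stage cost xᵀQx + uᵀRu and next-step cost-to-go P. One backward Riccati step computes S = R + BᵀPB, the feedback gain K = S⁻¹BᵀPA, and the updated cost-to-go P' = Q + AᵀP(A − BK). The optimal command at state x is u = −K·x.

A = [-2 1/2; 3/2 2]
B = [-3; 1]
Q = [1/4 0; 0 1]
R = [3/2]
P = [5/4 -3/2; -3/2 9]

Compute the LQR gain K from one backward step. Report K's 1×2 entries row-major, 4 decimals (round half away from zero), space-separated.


BᵀP = [-5.2500 13.5000]
S = R + BᵀPB = [3/2] + [29.2500] = [30.7500]
BᵀPA = [30.7500 24.3750]
K = S⁻¹·BᵀPA = [1.0000 0.7927]
A−BK = [1.0000 2.8780; 0.5000 1.2073]
AᵀP(A−BK) = [3.5000 6.2500; 6.2500 13.9909]
P' = Q + AᵀP(A−BK) = [3.7500 6.2500; 6.2500 14.9909]
tr(P') = 18.7409

1.0000 0.7927


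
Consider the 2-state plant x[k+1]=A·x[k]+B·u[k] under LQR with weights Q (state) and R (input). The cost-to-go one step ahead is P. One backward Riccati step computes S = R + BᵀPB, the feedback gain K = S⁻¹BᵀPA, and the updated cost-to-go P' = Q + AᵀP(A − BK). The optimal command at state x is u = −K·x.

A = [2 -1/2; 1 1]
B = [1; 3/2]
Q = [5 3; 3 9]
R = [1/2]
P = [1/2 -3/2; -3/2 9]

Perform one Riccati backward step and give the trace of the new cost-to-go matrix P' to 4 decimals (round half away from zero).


15.4151

BᵀP = [-1.7500 12.0000]
S = R + BᵀPB = [1/2] + [16.2500] = [16.7500]
BᵀPA = [8.5000 12.8750]
K = S⁻¹·BᵀPA = [0.5075 0.7687]
A−BK = [1.4925 -1.2687; 0.2388 -0.1530]
AᵀP(A−BK) = [0.6866 -0.2836; -0.2836 0.7285]
P' = Q + AᵀP(A−BK) = [5.6866 2.7164; 2.7164 9.7285]
tr(P') = 15.4151


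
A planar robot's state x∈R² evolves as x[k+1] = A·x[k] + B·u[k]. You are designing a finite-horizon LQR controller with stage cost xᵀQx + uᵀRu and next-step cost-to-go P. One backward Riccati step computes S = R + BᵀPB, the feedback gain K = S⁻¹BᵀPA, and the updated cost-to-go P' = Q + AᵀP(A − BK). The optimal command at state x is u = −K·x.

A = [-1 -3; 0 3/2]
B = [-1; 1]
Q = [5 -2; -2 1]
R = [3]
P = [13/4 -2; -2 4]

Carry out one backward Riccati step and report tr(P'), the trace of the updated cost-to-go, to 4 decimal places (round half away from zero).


BᵀP = [-5.2500 6.0000]
S = R + BᵀPB = [3] + [11.2500] = [14.2500]
BᵀPA = [5.2500 24.7500]
K = S⁻¹·BᵀPA = [0.3684 1.7368]
A−BK = [-0.6316 -1.2632; -0.3684 -0.2368]
AᵀP(A−BK) = [1.3158 3.6316; 3.6316 13.2632]
P' = Q + AᵀP(A−BK) = [6.3158 1.6316; 1.6316 14.2632]
tr(P') = 20.5789

20.5789


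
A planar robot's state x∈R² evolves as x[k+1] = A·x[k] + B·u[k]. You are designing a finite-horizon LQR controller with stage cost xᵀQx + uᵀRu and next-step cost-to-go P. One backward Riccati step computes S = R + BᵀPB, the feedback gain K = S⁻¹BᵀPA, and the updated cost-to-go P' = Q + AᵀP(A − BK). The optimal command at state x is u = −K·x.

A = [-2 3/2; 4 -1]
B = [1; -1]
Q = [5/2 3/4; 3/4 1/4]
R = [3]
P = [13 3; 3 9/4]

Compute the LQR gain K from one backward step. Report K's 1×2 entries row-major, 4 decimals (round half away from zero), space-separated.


-1.3878 1.1633

BᵀP = [10.0000 0.7500]
S = R + BᵀPB = [3] + [9.2500] = [12.2500]
BᵀPA = [-17.0000 14.2500]
K = S⁻¹·BᵀPA = [-1.3878 1.1633]
A−BK = [-0.6122 0.3367; 2.6122 0.1633]
AᵀP(A−BK) = [16.4082 -4.2245; -4.2245 5.9235]
P' = Q + AᵀP(A−BK) = [18.9082 -3.4745; -3.4745 6.1735]
tr(P') = 25.0816


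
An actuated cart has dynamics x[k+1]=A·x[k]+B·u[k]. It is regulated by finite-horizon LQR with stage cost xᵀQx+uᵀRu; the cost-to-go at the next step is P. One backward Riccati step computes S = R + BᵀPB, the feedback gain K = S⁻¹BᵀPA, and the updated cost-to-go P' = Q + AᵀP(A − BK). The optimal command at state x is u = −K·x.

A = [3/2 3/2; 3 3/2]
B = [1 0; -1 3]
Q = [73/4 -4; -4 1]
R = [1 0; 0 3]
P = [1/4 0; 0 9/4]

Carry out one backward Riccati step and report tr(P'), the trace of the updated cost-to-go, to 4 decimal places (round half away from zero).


BᵀP = [0.2500 -2.2500; 0.0000 6.7500]
S = R + BᵀPB = [1 0; 0 3] + [2.5000 -6.7500; -6.7500 20.2500] = [3.5000 -6.7500; -6.7500 23.2500]
BᵀPA = [-6.3750 -3.0000; 20.2500 10.1250]
K = S⁻¹·BᵀPA = [-0.3220 -0.0393; 0.7775 0.4241]
A−BK = [1.8220 1.5393; 0.3455 0.1885]
AᵀP(A−BK) = [3.0157 1.8495; 1.8495 1.2134]
P' = Q + AᵀP(A−BK) = [21.2657 -2.1505; -2.1505 2.2134]
tr(P') = 23.4791

23.4791


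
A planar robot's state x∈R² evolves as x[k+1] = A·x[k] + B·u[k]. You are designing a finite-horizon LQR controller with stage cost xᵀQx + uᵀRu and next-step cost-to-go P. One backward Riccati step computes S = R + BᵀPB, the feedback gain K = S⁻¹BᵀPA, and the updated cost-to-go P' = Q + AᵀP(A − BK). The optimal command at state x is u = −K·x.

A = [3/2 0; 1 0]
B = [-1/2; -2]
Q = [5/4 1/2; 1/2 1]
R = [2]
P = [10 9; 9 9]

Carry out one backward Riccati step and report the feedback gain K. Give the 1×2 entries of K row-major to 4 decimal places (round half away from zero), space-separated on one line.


BᵀP = [-23.0000 -22.5000]
S = R + BᵀPB = [2] + [56.5000] = [58.5000]
BᵀPA = [-57.0000 0.0000]
K = S⁻¹·BᵀPA = [-0.9744 0.0000]
A−BK = [1.0128 0.0000; -0.9487 0.0000]
AᵀP(A−BK) = [2.9615 0.0000; 0.0000 0.0000]
P' = Q + AᵀP(A−BK) = [4.2115 0.5000; 0.5000 1.0000]
tr(P') = 5.2115

-0.9744 0.0000


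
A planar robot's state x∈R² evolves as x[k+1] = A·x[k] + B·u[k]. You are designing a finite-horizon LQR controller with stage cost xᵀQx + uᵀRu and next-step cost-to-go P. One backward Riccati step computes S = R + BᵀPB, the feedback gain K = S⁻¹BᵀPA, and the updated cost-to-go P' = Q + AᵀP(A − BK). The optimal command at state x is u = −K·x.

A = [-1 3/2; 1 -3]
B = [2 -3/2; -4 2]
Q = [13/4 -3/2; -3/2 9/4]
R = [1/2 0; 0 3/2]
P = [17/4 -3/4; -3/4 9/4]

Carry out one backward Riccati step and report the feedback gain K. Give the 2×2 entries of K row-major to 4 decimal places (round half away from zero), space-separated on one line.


BᵀP = [11.5000 -10.5000; -7.8750 5.6250]
S = R + BᵀPB = [1/2 0; 0 3/2] + [65.0000 -38.2500; -38.2500 23.0625] = [65.5000 -38.2500; -38.2500 24.5625]
BᵀPA = [-22.0000 48.7500; 13.5000 -28.6875]
K = S⁻¹·BᵀPA = [-0.1646 0.6868; 0.2932 -0.0984]
A−BK = [-0.2309 -0.0212; -0.2450 -0.0559]
AᵀP(A−BK) = [0.4193 -0.0617; -0.0617 0.2576]
P' = Q + AᵀP(A−BK) = [3.6693 -1.5617; -1.5617 2.5076]
tr(P') = 6.1768

-0.1646 0.6868 0.2932 -0.0984


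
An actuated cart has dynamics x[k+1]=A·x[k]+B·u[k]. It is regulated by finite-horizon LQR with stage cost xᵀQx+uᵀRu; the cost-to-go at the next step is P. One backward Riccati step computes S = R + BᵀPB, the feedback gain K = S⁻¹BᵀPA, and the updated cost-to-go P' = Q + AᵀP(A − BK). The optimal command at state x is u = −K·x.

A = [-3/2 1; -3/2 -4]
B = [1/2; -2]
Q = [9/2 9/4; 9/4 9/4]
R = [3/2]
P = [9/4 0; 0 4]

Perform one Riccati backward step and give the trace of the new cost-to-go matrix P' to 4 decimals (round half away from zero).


20.4265

BᵀP = [1.1250 -8.0000]
S = R + BᵀPB = [3/2] + [16.5625] = [18.0625]
BᵀPA = [10.3125 33.1250]
K = S⁻¹·BᵀPA = [0.5709 1.8339]
A−BK = [-1.7855 0.0830; -0.3581 -0.3322]
AᵀP(A−BK) = [8.1747 1.7128; 1.7128 5.5017]
P' = Q + AᵀP(A−BK) = [12.6747 3.9628; 3.9628 7.7517]
tr(P') = 20.4265


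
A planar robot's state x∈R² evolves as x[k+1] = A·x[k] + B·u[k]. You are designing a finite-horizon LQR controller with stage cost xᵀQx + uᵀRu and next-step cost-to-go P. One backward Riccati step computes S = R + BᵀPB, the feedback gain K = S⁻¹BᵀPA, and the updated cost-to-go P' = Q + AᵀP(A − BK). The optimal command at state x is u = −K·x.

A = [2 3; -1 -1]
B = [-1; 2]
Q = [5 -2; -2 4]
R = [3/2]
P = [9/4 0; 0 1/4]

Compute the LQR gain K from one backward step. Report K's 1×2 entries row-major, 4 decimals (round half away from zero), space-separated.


-1.0526 -1.5263

BᵀP = [-2.2500 0.5000]
S = R + BᵀPB = [3/2] + [3.2500] = [4.7500]
BᵀPA = [-5.0000 -7.2500]
K = S⁻¹·BᵀPA = [-1.0526 -1.5263]
A−BK = [0.9474 1.4737; 1.1053 2.0526]
AᵀP(A−BK) = [3.9868 6.1184; 6.1184 9.4342]
P' = Q + AᵀP(A−BK) = [8.9868 4.1184; 4.1184 13.4342]
tr(P') = 22.4211


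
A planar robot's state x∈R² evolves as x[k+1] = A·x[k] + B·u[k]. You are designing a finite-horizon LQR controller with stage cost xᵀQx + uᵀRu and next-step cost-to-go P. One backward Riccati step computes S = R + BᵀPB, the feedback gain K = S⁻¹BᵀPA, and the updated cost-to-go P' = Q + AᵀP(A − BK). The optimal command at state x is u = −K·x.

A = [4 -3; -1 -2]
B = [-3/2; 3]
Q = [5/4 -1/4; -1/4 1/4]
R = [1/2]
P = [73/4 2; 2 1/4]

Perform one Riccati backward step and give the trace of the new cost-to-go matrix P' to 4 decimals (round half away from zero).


BᵀP = [-21.3750 -2.2500]
S = R + BᵀPB = [1/2] + [25.3125] = [25.8125]
BᵀPA = [-83.2500 68.6250]
K = S⁻¹·BᵀPA = [-3.2252 2.6586]
A−BK = [-0.8378 0.9879; 8.6755 -9.9758]
AᵀP(A−BK) = [7.7536 -7.1719; -7.1719 6.8039]
P' = Q + AᵀP(A−BK) = [9.0036 -7.4219; -7.4219 7.0539]
tr(P') = 16.0575

16.0575


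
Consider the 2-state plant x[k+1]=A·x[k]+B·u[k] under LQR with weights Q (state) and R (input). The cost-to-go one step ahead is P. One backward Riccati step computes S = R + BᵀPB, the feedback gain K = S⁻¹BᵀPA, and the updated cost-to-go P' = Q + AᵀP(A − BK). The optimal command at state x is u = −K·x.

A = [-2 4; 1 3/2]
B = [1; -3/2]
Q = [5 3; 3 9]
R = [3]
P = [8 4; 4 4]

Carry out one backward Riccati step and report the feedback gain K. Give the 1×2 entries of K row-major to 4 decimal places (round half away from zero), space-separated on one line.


BᵀP = [2.0000 -2.0000]
S = R + BᵀPB = [3] + [5.0000] = [8.0000]
BᵀPA = [-6.0000 5.0000]
K = S⁻¹·BᵀPA = [-0.7500 0.6250]
A−BK = [-1.2500 3.3750; -0.1250 2.4375]
AᵀP(A−BK) = [15.5000 -50.2500; -50.2500 181.8750]
P' = Q + AᵀP(A−BK) = [20.5000 -47.2500; -47.2500 190.8750]
tr(P') = 211.3750

-0.7500 0.6250


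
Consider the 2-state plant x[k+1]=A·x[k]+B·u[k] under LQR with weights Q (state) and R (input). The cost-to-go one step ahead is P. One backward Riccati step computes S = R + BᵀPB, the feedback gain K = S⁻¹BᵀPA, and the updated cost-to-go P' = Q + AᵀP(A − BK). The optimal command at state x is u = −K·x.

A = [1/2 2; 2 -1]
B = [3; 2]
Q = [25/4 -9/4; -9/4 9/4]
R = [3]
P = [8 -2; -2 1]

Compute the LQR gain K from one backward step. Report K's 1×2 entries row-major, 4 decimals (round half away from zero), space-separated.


0.0364 0.8000

BᵀP = [20.0000 -4.0000]
S = R + BᵀPB = [3] + [52.0000] = [55.0000]
BᵀPA = [2.0000 44.0000]
K = S⁻¹·BᵀPA = [0.0364 0.8000]
A−BK = [0.3909 -0.4000; 1.9273 -2.6000]
AᵀP(A−BK) = [1.9273 -2.6000; -2.6000 5.8000]
P' = Q + AᵀP(A−BK) = [8.1773 -4.8500; -4.8500 8.0500]
tr(P') = 16.2273


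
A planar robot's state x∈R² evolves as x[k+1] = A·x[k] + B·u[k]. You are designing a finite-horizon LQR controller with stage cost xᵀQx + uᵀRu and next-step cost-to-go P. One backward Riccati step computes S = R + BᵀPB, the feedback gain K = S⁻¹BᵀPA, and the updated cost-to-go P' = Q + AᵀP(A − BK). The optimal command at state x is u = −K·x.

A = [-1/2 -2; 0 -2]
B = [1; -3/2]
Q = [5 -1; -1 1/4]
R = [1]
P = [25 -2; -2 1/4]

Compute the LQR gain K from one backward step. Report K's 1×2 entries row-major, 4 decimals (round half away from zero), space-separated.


-0.4299 -1.5739

BᵀP = [28.0000 -2.3750]
S = R + BᵀPB = [1] + [31.5625] = [32.5625]
BᵀPA = [-14.0000 -51.2500]
K = S⁻¹·BᵀPA = [-0.4299 -1.5739]
A−BK = [-0.0701 -0.4261; -0.6449 -4.3608]
AᵀP(A−BK) = [0.2308 0.9655; 0.9655 4.3378]
P' = Q + AᵀP(A−BK) = [5.2308 -0.0345; -0.0345 4.5878]
tr(P') = 9.8186


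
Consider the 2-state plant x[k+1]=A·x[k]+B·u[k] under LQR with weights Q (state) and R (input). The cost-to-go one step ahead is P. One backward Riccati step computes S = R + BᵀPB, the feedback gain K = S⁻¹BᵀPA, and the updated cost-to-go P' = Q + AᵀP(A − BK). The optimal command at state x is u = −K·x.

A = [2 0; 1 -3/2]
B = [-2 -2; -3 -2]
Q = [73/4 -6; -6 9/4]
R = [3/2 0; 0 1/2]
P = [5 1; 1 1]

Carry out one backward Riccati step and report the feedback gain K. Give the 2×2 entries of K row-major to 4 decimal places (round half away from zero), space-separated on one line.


BᵀP = [-13.0000 -5.0000; -12.0000 -4.0000]
S = R + BᵀPB = [3/2 0; 0 1/2] + [41.0000 36.0000; 36.0000 32.0000] = [42.5000 36.0000; 36.0000 32.5000]
BᵀPA = [-31.0000 7.5000; -28.0000 6.0000]
K = S⁻¹·BᵀPA = [0.0059 0.3255; -0.8680 -0.1760]
A−BK = [0.2757 0.2991; -0.7185 -0.8754]
AᵀP(A−BK) = [0.8768 0.6642; 0.6642 0.8644]
P' = Q + AᵀP(A−BK) = [19.1268 -5.3358; -5.3358 3.1144]
tr(P') = 22.2412

0.0059 0.3255 -0.8680 -0.1760


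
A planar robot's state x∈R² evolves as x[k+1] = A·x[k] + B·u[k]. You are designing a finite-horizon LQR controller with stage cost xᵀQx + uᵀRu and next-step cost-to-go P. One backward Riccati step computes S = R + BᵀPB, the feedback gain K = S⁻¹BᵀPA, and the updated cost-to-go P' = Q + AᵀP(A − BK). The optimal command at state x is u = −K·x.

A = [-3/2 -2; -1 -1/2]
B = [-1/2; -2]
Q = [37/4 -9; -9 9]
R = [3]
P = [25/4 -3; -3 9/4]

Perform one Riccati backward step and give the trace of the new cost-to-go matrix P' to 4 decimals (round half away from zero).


42.5088

BᵀP = [2.8750 -3.0000]
S = R + BᵀPB = [3] + [4.5625] = [7.5625]
BᵀPA = [-1.3125 -4.2500]
K = S⁻¹·BᵀPA = [-0.1736 -0.5620]
A−BK = [-1.5868 -2.2810; -1.3471 -1.6240]
AᵀP(A−BK) = [7.0847 10.8874; 10.8874 17.1741]
P' = Q + AᵀP(A−BK) = [16.3347 1.8874; 1.8874 26.1741]
tr(P') = 42.5088


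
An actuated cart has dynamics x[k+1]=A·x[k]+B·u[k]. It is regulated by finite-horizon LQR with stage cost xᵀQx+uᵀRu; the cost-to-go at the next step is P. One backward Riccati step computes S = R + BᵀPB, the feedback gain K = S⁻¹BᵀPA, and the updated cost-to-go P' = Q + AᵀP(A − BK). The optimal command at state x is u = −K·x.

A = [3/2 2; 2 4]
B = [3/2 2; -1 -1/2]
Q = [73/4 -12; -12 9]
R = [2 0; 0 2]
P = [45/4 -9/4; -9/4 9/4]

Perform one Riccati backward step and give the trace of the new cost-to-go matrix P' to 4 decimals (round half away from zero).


BᵀP = [19.1250 -5.6250; 23.6250 -5.6250]
S = R + BᵀPB = [2 0; 0 2] + [34.3125 41.0625; 41.0625 50.0625] = [36.3125 41.0625; 41.0625 52.0625]
BᵀPA = [17.4375 15.7500; 24.1875 24.7500]
K = S⁻¹·BᵀPA = [-0.4176 -0.9605; 0.7940 1.2329]
A−BK = [0.5385 0.9748; 1.9794 3.6560]
AᵀP(A−BK) = [8.8906 16.1767; 16.1767 29.6124]
P' = Q + AᵀP(A−BK) = [27.1406 4.1767; 4.1767 38.6124]
tr(P') = 65.7530

65.7530


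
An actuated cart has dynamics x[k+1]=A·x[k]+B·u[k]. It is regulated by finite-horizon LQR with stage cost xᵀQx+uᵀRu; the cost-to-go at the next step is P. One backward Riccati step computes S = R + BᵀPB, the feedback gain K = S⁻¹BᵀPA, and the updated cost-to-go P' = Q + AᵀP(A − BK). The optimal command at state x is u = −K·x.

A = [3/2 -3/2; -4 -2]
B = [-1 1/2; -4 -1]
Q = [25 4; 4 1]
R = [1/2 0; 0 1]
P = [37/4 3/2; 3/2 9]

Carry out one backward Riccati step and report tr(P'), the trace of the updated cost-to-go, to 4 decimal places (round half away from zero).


36.8548

BᵀP = [-15.2500 -37.5000; 3.1250 -8.2500]
S = R + BᵀPB = [1/2 0; 0 1] + [165.2500 29.8750; 29.8750 9.8125] = [165.7500 29.8750; 29.8750 10.8125]
BᵀPA = [127.1250 97.8750; 37.6875 11.8125]
K = S⁻¹·BᵀPA = [0.2764 0.7840; 2.7220 -1.0738]
A−BK = [0.4154 -0.1790; -0.1726 0.0624]
AᵀP(A−BK) = [9.0963 -3.5142; -3.5142 1.7585]
P' = Q + AᵀP(A−BK) = [34.0963 0.4858; 0.4858 2.7585]
tr(P') = 36.8548


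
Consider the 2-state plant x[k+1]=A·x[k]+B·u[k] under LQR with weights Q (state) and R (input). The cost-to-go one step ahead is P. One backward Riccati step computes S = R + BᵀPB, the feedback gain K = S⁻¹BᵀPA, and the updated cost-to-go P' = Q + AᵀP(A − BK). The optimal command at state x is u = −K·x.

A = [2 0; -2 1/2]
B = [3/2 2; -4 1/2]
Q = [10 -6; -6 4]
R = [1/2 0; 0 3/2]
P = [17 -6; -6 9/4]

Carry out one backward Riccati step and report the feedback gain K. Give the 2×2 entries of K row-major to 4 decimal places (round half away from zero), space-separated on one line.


0.7154 -0.0789 0.3335 0.0286

BᵀP = [49.5000 -18.0000; 31.0000 -10.8750]
S = R + BᵀPB = [1/2 0; 0 3/2] + [146.2500 90.0000; 90.0000 56.5625] = [146.7500 90.0000; 90.0000 58.0625]
BᵀPA = [135.0000 -9.0000; 83.7500 -5.4375]
K = S⁻¹·BᵀPA = [0.7154 -0.0789; 0.3335 0.0286]
A−BK = [0.2599 0.0611; 0.6947 0.1701]
AᵀP(A−BK) = [0.4903 0.0020; 0.0020 0.0082]
P' = Q + AᵀP(A−BK) = [10.4903 -5.9980; -5.9980 4.0082]
tr(P') = 14.4985


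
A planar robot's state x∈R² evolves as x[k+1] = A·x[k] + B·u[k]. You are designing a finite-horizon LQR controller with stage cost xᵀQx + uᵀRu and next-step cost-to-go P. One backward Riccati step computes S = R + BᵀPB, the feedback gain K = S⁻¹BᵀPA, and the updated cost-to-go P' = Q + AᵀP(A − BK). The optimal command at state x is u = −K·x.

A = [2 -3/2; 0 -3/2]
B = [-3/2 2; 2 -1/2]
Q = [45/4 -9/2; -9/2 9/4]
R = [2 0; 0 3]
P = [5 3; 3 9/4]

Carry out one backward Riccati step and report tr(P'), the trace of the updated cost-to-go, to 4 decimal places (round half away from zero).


BᵀP = [-1.5000 0.0000; 8.5000 4.8750]
S = R + BᵀPB = [2 0; 0 3] + [2.2500 -3.0000; -3.0000 14.5625] = [4.2500 -3.0000; -3.0000 17.5625]
BᵀPA = [-3.0000 2.2500; 17.0000 -20.0625]
K = S⁻¹·BᵀPA = [-0.0257 -0.3149; 0.9636 -1.1961]
A−BK = [0.0343 0.4199; 0.5332 -1.4682]
AᵀP(A−BK) = [3.5420 -4.6103; -4.6103 6.5234]
P' = Q + AᵀP(A−BK) = [14.7920 -9.1103; -9.1103 8.7734]
tr(P') = 23.5655

23.5655


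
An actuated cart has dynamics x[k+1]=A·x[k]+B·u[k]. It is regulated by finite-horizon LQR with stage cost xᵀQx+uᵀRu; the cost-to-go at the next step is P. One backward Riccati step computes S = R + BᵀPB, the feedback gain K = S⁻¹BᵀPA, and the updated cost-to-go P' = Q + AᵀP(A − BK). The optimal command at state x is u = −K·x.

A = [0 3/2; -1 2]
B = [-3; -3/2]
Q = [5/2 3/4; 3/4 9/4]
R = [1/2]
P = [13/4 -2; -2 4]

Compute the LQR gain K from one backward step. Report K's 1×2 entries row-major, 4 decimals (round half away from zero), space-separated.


BᵀP = [-6.7500 0.0000]
S = R + BᵀPB = [1/2] + [20.2500] = [20.7500]
BᵀPA = [0.0000 -10.1250]
K = S⁻¹·BᵀPA = [0.0000 -0.4880]
A−BK = [0.0000 0.0361; -1.0000 1.2681]
AᵀP(A−BK) = [4.0000 -5.0000; -5.0000 6.3720]
P' = Q + AᵀP(A−BK) = [6.5000 -4.2500; -4.2500 8.6220]
tr(P') = 15.1220

0.0000 -0.4880


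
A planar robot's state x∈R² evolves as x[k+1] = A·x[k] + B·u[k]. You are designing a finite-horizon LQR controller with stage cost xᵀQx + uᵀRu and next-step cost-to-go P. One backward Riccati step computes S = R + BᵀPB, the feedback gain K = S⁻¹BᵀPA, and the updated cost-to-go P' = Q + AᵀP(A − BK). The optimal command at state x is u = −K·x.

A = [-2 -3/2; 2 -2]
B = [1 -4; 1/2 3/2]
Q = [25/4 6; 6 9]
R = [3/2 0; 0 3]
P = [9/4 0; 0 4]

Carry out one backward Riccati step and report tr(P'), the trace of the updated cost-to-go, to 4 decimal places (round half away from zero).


BᵀP = [2.2500 2.0000; -9.0000 6.0000]
S = R + BᵀPB = [3/2 0; 0 3] + [3.2500 -6.0000; -6.0000 45.0000] = [4.7500 -6.0000; -6.0000 48.0000]
BᵀPA = [-0.5000 -7.3750; 30.0000 1.5000]
K = S⁻¹·BᵀPA = [0.8125 -1.7969; 0.7266 -0.1934]
A−BK = [0.0938 -0.4766; 0.5039 -0.8115]
AᵀP(A−BK) = [3.6094 -4.3477; -4.3477 8.1006]
P' = Q + AᵀP(A−BK) = [9.8594 1.6523; 1.6523 17.1006]
tr(P') = 26.9600

26.9600


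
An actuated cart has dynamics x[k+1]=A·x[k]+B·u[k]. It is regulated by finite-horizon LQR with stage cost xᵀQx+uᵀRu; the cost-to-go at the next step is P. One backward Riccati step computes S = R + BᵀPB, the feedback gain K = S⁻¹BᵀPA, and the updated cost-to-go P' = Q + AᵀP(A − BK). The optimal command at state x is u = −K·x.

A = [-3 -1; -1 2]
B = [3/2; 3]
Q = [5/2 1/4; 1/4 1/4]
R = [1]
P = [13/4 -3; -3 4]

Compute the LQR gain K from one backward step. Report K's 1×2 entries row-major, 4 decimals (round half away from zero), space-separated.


0.2816 1.1047

BᵀP = [-4.1250 7.5000]
S = R + BᵀPB = [1] + [16.3125] = [17.3125]
BᵀPA = [4.8750 19.1250]
K = S⁻¹·BᵀPA = [0.2816 1.1047]
A−BK = [-3.4224 -2.6570; -1.8448 -1.3141]
AᵀP(A−BK) = [13.8773 11.3646; 11.3646 10.1227]
P' = Q + AᵀP(A−BK) = [16.3773 11.6146; 11.6146 10.3727]
tr(P') = 26.7500


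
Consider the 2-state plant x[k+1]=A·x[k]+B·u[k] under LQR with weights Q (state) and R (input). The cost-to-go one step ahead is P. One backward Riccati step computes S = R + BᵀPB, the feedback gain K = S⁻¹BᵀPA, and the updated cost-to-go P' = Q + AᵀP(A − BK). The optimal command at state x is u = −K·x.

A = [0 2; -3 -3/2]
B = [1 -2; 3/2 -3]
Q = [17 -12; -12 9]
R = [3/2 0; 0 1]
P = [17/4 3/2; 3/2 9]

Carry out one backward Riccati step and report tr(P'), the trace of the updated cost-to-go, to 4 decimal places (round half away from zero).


BᵀP = [6.5000 15.0000; -13.0000 -30.0000]
S = R + BᵀPB = [3/2 0; 0 1] + [29.0000 -58.0000; -58.0000 116.0000] = [30.5000 -58.0000; -58.0000 117.0000]
BᵀPA = [-45.0000 -9.5000; 90.0000 19.0000]
K = S⁻¹·BᵀPA = [-0.2200 -0.0465; 0.6601 0.1394]
A−BK = [1.5403 2.3252; -0.6895 -1.0122]
AᵀP(A−BK) = [11.6846 16.8667; 16.8667 25.1608]
P' = Q + AᵀP(A−BK) = [28.6846 4.8667; 4.8667 34.1608]
tr(P') = 62.8454

62.8454


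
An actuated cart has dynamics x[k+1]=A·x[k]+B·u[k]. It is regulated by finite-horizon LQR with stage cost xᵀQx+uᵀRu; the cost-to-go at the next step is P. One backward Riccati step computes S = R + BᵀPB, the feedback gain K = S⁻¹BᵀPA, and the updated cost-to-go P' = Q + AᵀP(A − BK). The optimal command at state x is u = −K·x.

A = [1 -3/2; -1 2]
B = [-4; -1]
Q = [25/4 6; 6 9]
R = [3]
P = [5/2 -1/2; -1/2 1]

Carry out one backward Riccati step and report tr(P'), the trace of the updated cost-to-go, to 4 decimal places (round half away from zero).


23.0172

BᵀP = [-9.5000 1.0000]
S = R + BᵀPB = [3] + [37.0000] = [40.0000]
BᵀPA = [-10.5000 16.2500]
K = S⁻¹·BᵀPA = [-0.2625 0.4063]
A−BK = [-0.0500 0.1250; -1.2625 2.4063]
AᵀP(A−BK) = [1.7438 -3.2344; -3.2344 6.0234]
P' = Q + AᵀP(A−BK) = [7.9938 2.7656; 2.7656 15.0234]
tr(P') = 23.0172


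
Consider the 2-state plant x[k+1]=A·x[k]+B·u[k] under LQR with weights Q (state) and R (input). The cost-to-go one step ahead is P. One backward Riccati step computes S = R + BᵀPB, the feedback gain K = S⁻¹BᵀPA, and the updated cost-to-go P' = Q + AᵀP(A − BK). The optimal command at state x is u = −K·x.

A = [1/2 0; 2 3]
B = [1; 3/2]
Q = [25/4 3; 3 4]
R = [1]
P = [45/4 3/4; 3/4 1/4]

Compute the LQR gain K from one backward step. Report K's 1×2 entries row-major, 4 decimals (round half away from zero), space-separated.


BᵀP = [12.3750 1.1250]
S = R + BᵀPB = [1] + [14.0625] = [15.0625]
BᵀPA = [8.4375 3.3750]
K = S⁻¹·BᵀPA = [0.5602 0.2241]
A−BK = [-0.0602 -0.2241; 1.1598 2.6639]
AᵀP(A−BK) = [0.5861 0.7344; 0.7344 1.4938]
P' = Q + AᵀP(A−BK) = [6.8361 3.7344; 3.7344 5.4938]
tr(P') = 12.3299

0.5602 0.2241


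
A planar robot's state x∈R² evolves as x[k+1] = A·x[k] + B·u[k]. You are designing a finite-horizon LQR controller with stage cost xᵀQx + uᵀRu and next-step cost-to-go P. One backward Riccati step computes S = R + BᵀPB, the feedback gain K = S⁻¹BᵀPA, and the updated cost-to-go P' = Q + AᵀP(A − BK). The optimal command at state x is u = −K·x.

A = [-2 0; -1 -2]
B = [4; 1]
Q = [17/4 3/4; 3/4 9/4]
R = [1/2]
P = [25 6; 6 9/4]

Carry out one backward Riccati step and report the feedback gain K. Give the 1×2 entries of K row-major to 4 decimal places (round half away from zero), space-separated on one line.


-0.5286 -0.1165

BᵀP = [106.0000 26.2500]
S = R + BᵀPB = [1/2] + [450.2500] = [450.7500]
BᵀPA = [-238.2500 -52.5000]
K = S⁻¹·BᵀPA = [-0.5286 -0.1165]
A−BK = [0.1143 0.4659; -0.4714 -1.8835]
AᵀP(A−BK) = [0.3197 0.7504; 0.7504 2.8852]
P' = Q + AᵀP(A−BK) = [4.5697 1.5004; 1.5004 5.1352]
tr(P') = 9.7049


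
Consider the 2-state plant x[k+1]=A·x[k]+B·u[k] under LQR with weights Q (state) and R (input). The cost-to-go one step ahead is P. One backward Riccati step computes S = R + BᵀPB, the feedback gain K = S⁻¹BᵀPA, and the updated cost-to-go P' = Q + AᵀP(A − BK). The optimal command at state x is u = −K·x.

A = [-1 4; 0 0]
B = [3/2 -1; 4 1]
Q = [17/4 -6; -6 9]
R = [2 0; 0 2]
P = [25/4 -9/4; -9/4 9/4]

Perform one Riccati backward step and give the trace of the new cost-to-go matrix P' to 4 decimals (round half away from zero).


29.4021

BᵀP = [0.3750 5.6250; -8.5000 4.5000]
S = R + BᵀPB = [2 0; 0 2] + [23.0625 5.2500; 5.2500 13.0000] = [25.0625 5.2500; 5.2500 15.0000]
BᵀPA = [-0.3750 1.5000; 8.5000 -34.0000]
K = S⁻¹·BᵀPA = [-0.1442 0.5770; 0.6172 -2.4686]
A−BK = [-0.1665 0.6659; -0.0402 0.1607]
AᵀP(A−BK) = [0.9501 -3.8005; -3.8005 15.2020]
P' = Q + AᵀP(A−BK) = [5.2001 -9.8005; -9.8005 24.2020]
tr(P') = 29.4021


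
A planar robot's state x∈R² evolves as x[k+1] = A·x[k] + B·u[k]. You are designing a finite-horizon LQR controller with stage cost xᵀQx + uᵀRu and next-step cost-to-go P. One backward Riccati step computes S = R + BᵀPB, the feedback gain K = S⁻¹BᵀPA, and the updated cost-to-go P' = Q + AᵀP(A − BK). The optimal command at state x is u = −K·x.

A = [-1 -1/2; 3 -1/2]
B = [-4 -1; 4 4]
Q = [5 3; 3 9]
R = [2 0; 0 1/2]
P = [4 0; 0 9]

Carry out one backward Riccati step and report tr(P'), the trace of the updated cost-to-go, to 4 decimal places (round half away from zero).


BᵀP = [-16.0000 36.0000; -4.0000 36.0000]
S = R + BᵀPB = [2 0; 0 1/2] + [208.0000 160.0000; 160.0000 148.0000] = [210.0000 160.0000; 160.0000 148.5000]
BᵀPA = [124.0000 -10.0000; 112.0000 -16.0000]
K = S⁻¹·BᵀPA = [0.0885 0.1925; 0.6589 -0.3151]
A−BK = [0.0127 -0.0452; 0.0106 -0.0094]
AᵀP(A−BK) = [0.2344 -0.0730; -0.0730 0.1327]
P' = Q + AᵀP(A−BK) = [5.2344 2.9270; 2.9270 9.1327]
tr(P') = 14.3671

14.3671


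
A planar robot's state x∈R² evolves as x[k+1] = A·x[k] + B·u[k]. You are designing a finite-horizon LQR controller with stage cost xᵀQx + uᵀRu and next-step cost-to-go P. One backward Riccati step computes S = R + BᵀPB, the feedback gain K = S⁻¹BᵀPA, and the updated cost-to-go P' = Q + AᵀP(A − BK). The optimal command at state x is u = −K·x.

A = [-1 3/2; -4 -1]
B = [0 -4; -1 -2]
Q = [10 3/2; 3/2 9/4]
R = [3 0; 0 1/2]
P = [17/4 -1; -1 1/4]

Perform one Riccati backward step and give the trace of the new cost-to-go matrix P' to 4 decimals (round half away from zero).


BᵀP = [1.0000 -0.2500; -15.0000 3.5000]
S = R + BᵀPB = [3 0; 0 1/2] + [0.2500 -3.5000; -3.5000 53.0000] = [3.2500 -3.5000; -3.5000 53.5000]
BᵀPA = [0.0000 1.7500; 1.0000 -26.0000]
K = S⁻¹·BᵀPA = [0.0217 0.0162; 0.0201 -0.4849]
A−BK = [-0.9196 -0.4397; -3.9381 -1.9536]
AᵀP(A−BK) = [0.2299 0.1099; 0.1099 0.1762]
P' = Q + AᵀP(A−BK) = [10.2299 1.6099; 1.6099 2.4262]
tr(P') = 12.6561

12.6561


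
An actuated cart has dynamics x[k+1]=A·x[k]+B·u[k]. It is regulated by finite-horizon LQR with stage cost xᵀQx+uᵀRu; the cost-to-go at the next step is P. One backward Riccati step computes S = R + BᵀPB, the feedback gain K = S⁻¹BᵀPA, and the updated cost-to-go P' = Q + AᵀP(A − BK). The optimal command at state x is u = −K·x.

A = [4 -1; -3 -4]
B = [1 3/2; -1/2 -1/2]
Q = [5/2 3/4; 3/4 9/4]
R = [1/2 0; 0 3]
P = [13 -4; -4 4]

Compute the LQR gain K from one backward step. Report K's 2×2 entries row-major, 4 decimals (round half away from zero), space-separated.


3.3806 1.1269 0.6063 -0.4646

BᵀP = [15.0000 -6.0000; 21.5000 -8.0000]
S = R + BᵀPB = [1/2 0; 0 3] + [18.0000 25.5000; 25.5000 36.2500] = [18.5000 25.5000; 25.5000 39.2500]
BᵀPA = [78.0000 9.0000; 110.0000 10.5000]
K = S⁻¹·BᵀPA = [3.3806 1.1269; 0.6063 -0.4646]
A−BK = [-0.2900 -1.4300; -1.0066 -3.6689]
AᵀP(A−BK) = [9.6277 11.2092; 11.2092 39.7364]
P' = Q + AᵀP(A−BK) = [12.1277 11.9592; 11.9592 41.9864]
tr(P') = 54.1141


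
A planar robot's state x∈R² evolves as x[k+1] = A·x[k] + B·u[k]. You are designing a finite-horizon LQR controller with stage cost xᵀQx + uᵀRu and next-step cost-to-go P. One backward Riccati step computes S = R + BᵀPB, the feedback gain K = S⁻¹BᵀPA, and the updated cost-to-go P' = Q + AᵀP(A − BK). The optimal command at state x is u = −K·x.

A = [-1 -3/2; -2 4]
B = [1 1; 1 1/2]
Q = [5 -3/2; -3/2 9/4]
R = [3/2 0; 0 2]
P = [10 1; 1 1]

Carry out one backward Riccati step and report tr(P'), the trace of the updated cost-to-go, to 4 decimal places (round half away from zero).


28.6727

BᵀP = [11.0000 2.0000; 10.5000 1.5000]
S = R + BᵀPB = [3/2 0; 0 2] + [13.0000 12.0000; 12.0000 11.2500] = [14.5000 12.0000; 12.0000 13.2500]
BᵀPA = [-15.0000 -8.5000; -13.5000 -9.7500]
K = S⁻¹·BᵀPA = [-0.7636 0.0909; -0.3273 -0.8182]
A−BK = [0.0909 -0.7727; -1.0727 4.3182]
AᵀP(A−BK) = [2.1273 -3.6818; -3.6818 19.2955]
P' = Q + AᵀP(A−BK) = [7.1273 -5.1818; -5.1818 21.5455]
tr(P') = 28.6727


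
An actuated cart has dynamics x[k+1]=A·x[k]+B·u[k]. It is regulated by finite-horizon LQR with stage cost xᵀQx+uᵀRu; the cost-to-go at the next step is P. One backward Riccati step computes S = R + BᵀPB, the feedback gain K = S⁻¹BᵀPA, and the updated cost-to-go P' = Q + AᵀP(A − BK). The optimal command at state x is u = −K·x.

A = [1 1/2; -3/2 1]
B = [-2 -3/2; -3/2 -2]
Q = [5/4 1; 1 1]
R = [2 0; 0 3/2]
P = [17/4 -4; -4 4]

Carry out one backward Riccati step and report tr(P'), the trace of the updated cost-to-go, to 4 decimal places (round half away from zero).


14.4167

BᵀP = [-2.5000 2.0000; 1.6250 -2.0000]
S = R + BᵀPB = [2 0; 0 3/2] + [2.0000 -0.2500; -0.2500 1.5625] = [4.0000 -0.2500; -0.2500 3.0625]
BᵀPA = [-5.5000 0.7500; 4.6250 -1.1875]
K = S⁻¹·BᵀPA = [-1.2872 0.1641; 1.4051 -0.3744]
A−BK = [0.5333 0.2667; -0.6205 0.4974]
AᵀP(A−BK) = [11.6718 -2.2410; -2.2410 0.4949]
P' = Q + AᵀP(A−BK) = [12.9218 -1.2410; -1.2410 1.4949]
tr(P') = 14.4167


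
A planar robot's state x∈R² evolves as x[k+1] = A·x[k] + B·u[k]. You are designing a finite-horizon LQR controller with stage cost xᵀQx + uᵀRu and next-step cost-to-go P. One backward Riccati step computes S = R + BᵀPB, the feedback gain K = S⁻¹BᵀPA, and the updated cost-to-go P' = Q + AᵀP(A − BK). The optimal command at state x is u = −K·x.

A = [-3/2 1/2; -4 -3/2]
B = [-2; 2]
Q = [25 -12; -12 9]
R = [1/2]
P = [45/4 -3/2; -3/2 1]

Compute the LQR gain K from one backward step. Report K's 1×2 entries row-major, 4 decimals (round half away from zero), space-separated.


BᵀP = [-25.5000 5.0000]
S = R + BᵀPB = [1/2] + [61.0000] = [61.5000]
BᵀPA = [18.2500 -20.2500]
K = S⁻¹·BᵀPA = [0.2967 -0.3293]
A−BK = [-0.9065 -0.1585; -4.5935 -0.8415]
AᵀP(A−BK) = [17.8968 3.1966; 3.1966 0.6448]
P' = Q + AᵀP(A−BK) = [42.8968 -8.8034; -8.8034 9.6448]
tr(P') = 52.5417

0.2967 -0.3293


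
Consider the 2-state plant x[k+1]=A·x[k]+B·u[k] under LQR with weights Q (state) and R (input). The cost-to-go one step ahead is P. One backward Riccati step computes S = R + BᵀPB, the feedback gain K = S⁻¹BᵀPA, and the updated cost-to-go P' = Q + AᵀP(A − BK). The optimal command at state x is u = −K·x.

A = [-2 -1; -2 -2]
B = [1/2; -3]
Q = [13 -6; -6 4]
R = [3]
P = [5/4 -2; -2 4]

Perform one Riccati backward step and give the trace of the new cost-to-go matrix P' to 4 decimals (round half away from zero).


19.3779

BᵀP = [6.6250 -13.0000]
S = R + BᵀPB = [3] + [42.3125] = [45.3125]
BᵀPA = [12.7500 19.3750]
K = S⁻¹·BᵀPA = [0.2814 0.4276]
A−BK = [-2.1407 -1.2138; -1.1559 -0.7172]
AᵀP(A−BK) = [1.4124 1.0483; 1.0483 0.9655]
P' = Q + AᵀP(A−BK) = [14.4124 -4.9517; -4.9517 4.9655]
tr(P') = 19.3779


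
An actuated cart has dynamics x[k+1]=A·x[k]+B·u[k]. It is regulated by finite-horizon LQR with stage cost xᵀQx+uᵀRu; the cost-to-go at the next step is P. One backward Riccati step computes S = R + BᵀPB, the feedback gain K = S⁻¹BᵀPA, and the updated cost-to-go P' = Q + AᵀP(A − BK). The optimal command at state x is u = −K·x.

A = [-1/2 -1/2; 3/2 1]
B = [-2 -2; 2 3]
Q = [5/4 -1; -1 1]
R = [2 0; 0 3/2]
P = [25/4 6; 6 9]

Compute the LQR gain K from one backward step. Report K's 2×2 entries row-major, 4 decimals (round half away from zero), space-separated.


BᵀP = [-0.5000 6.0000; 5.5000 15.0000]
S = R + BᵀPB = [2 0; 0 3/2] + [13.0000 19.0000; 19.0000 34.0000] = [15.0000 19.0000; 19.0000 35.5000]
BᵀPA = [9.2500 6.2500; 19.7500 12.2500]
K = S⁻¹·BᵀPA = [-0.2733 -0.0634; 0.7026 0.3790]
A−BK = [0.3586 0.1312; -0.0612 -0.0102]
AᵀP(A−BK) = [1.4639 0.6636; 0.6636 0.3160]
P' = Q + AᵀP(A−BK) = [2.7139 -0.3364; -0.3364 1.3160]
tr(P') = 4.0299

-0.2733 -0.0634 0.7026 0.3790


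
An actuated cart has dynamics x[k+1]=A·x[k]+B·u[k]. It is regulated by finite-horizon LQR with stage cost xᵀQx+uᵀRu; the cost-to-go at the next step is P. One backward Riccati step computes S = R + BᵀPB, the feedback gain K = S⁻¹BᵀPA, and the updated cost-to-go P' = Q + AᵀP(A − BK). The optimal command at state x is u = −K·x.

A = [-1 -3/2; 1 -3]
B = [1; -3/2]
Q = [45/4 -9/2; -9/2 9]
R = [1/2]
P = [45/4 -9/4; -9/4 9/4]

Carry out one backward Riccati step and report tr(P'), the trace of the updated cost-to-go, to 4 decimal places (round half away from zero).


BᵀP = [14.6250 -5.6250]
S = R + BᵀPB = [1/2] + [23.0625] = [23.5625]
BᵀPA = [-20.2500 -5.0625]
K = S⁻¹·BᵀPA = [-0.8594 -0.2149]
A−BK = [-0.1406 -1.2851; -0.2891 -3.3223]
AᵀP(A−BK) = [0.5968 2.3992; 2.3992 24.2248]
P' = Q + AᵀP(A−BK) = [11.8468 -2.1008; -2.1008 33.2248]
tr(P') = 45.0716

45.0716
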